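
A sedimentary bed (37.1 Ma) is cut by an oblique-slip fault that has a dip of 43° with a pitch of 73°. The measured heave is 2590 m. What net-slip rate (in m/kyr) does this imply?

dip-slip = heave / cos(dip) = 2590 / cos(43°) = 3541 m
net slip = dip-slip / sin(rake) = 3541 / sin(73°) = 3703 m
rate = 3703 m / 37.1 Ma = 0.0000998 m/yr = 0.0998 m/kyr

0.0998 m/kyr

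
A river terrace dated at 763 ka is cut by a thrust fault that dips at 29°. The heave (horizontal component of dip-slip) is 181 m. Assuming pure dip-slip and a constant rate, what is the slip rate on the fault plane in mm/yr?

dip-slip = heave / cos(dip) = 181 m / cos(29°) = 206.9 m
rate = 206.9 m / 763 ka = 0.000271 m/yr = 0.271 mm/yr

0.271 mm/yr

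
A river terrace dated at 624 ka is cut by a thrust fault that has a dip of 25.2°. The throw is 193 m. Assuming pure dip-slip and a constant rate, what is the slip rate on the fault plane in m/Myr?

726 m/Myr

dip-slip = throw / sin(dip) = 193 m / sin(25.2°) = 453.3 m
rate = 453.3 m / 624 ka = 0.000726 m/yr = 726 m/Myr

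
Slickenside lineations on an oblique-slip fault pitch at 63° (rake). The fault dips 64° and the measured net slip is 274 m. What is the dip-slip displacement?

dip-slip = net slip × sin(rake) = 274 m × sin(63°) = 244 m

244 m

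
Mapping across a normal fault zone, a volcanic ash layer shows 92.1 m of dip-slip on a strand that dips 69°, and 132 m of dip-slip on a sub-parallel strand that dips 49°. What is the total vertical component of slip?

186 m

throw_A = 92.1 × sin(69°) = 85.98 m
throw_B = 132 × sin(49°) = 99.62 m
total = 85.98 + 99.62 = 186 m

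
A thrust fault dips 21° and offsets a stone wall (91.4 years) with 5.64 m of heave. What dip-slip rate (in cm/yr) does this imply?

dip-slip = heave / cos(dip) = 5.64 m / cos(21°) = 6.041 m
rate = 6.041 m / 91.4 years = 0.0661 m/yr = 6.61 cm/yr

6.61 cm/yr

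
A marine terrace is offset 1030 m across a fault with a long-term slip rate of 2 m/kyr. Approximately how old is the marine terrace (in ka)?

515 ka

age = offset / rate = 1030 m / (2 m/kyr) = 515000 yr = 515 ka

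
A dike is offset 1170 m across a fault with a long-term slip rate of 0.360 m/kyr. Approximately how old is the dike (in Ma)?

3.25 Ma

age = offset / rate = 1170 m / (0.360 m/kyr) = 3.25e+06 yr = 3.25 Ma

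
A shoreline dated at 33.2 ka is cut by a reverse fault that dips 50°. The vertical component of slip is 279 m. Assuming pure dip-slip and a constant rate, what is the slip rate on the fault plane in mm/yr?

11 mm/yr

dip-slip = throw / sin(dip) = 279 m / sin(50°) = 364.2 m
rate = 364.2 m / 33.2 ka = 0.0110 m/yr = 11 mm/yr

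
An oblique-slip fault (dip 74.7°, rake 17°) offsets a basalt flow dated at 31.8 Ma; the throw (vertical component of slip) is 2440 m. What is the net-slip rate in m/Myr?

dip-slip = throw / sin(dip) = 2440 / sin(74.7°) = 2530 m
net slip = dip-slip / sin(rake) = 2530 / sin(17°) = 8652 m
rate = 8652 m / 31.8 Ma = 0.000272 m/yr = 272 m/Myr

272 m/Myr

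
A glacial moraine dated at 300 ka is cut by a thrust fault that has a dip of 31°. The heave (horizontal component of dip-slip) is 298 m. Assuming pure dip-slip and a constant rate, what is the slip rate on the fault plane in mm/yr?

dip-slip = heave / cos(dip) = 298 m / cos(31°) = 347.7 m
rate = 347.7 m / 300 ka = 0.00116 m/yr = 1.16 mm/yr

1.16 mm/yr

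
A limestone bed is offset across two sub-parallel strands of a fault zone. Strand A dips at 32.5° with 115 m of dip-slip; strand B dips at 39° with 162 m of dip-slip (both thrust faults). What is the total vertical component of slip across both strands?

164 m

throw_A = 115 × sin(32.5°) = 61.79 m
throw_B = 162 × sin(39°) = 101.9 m
total = 61.79 + 101.9 = 164 m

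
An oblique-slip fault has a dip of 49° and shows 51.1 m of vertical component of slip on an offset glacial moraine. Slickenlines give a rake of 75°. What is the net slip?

dip-slip = throw / sin(dip) = 51.1 / sin(49°) = 67.71 m
net slip = dip-slip / sin(rake) = 67.71 / sin(75°) = 70.1 m

70.1 m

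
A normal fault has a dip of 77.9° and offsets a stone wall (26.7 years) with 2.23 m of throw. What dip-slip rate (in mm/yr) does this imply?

dip-slip = throw / sin(dip) = 2.23 m / sin(77.9°) = 2.281 m
rate = 2.281 m / 26.7 years = 0.0854 m/yr = 85.4 mm/yr

85.4 mm/yr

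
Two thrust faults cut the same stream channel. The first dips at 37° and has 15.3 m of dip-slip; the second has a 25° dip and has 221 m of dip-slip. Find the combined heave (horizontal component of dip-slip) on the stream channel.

213 m

heave_A = 15.3 × cos(37°) = 12.22 m
heave_B = 221 × cos(25°) = 200.3 m
total = 12.22 + 200.3 = 213 m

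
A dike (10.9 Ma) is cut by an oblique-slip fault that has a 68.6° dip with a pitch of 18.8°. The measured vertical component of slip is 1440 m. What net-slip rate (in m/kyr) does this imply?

dip-slip = throw / sin(dip) = 1440 / sin(68.6°) = 1547 m
net slip = dip-slip / sin(rake) = 1547 / sin(18.8°) = 4799 m
rate = 4799 m / 10.9 Ma = 0.000440 m/yr = 0.440 m/kyr

0.440 m/kyr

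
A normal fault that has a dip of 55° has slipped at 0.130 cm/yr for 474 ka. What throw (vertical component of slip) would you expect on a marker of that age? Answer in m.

505 m

dip-slip = rate × time = 0.130 cm/yr × 474 ka = 616.2 m
throw = dip-slip × sin(dip) = 616.2 × sin(55°) = 505 m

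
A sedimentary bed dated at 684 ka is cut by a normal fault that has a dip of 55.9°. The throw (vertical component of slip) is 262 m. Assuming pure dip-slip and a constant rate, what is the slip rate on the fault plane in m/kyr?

dip-slip = throw / sin(dip) = 262 m / sin(55.9°) = 316.4 m
rate = 316.4 m / 684 ka = 0.000463 m/yr = 0.463 m/kyr

0.463 m/kyr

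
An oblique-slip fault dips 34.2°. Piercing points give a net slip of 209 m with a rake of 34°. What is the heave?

96.7 m

dip-slip = net slip × sin(rake) = 209 m × sin(34°) = 116.9 m
heave = dip-slip × cos(dip) = 116.9 × cos(34.2°) = 96.7 m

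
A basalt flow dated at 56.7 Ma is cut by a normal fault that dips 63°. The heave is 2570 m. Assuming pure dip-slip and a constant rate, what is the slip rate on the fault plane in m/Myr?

dip-slip = heave / cos(dip) = 2570 m / cos(63°) = 5661 m
rate = 5661 m / 56.7 Ma = 0.0000998 m/yr = 99.8 m/Myr

99.8 m/Myr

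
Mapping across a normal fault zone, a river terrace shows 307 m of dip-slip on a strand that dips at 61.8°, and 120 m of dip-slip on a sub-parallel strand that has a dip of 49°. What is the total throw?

361 m

throw_A = 307 × sin(61.8°) = 270.6 m
throw_B = 120 × sin(49°) = 90.57 m
total = 270.6 + 90.57 = 361 m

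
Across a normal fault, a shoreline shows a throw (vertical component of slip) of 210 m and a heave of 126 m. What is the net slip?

245 m

net slip = √(throw² + heave²) = √(210² + 126²) = 245 m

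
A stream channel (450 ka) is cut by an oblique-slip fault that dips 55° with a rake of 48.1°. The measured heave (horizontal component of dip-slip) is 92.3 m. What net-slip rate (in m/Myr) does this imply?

480 m/Myr

dip-slip = heave / cos(dip) = 92.3 / cos(55°) = 160.9 m
net slip = dip-slip / sin(rake) = 160.9 / sin(48.1°) = 216.2 m
rate = 216.2 m / 450 ka = 0.000480 m/yr = 480 m/Myr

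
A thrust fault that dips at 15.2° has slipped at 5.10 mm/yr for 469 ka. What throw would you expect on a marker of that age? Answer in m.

627 m

dip-slip = rate × time = 5.10 mm/yr × 469 ka = 2392 m
throw = dip-slip × sin(dip) = 2392 × sin(15.2°) = 627 m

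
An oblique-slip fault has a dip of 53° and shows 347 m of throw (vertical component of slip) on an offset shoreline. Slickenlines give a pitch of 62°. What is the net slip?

dip-slip = throw / sin(dip) = 347 / sin(53°) = 434.5 m
net slip = dip-slip / sin(rake) = 434.5 / sin(62°) = 492 m

492 m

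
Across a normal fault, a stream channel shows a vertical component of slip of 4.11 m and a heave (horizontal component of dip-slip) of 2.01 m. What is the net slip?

net slip = √(throw² + heave²) = √(4.11² + 2.01²) = 4.58 m

4.58 m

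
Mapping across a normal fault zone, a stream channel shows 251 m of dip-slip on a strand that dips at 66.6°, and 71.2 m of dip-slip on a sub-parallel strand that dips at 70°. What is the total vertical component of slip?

297 m

throw_A = 251 × sin(66.6°) = 230.4 m
throw_B = 71.2 × sin(70°) = 66.91 m
total = 230.4 + 66.91 = 297 m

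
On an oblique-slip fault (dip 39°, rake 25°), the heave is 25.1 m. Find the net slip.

dip-slip = heave / cos(dip) = 25.1 / cos(39°) = 32.30 m
net slip = dip-slip / sin(rake) = 32.30 / sin(25°) = 76.4 m

76.4 m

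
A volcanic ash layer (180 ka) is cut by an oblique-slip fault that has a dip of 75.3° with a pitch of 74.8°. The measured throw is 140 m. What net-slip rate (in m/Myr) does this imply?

dip-slip = throw / sin(dip) = 140 / sin(75.3°) = 144.7 m
net slip = dip-slip / sin(rake) = 144.7 / sin(74.8°) = 150 m
rate = 150 m / 180 ka = 0.000833 m/yr = 833 m/Myr

833 m/Myr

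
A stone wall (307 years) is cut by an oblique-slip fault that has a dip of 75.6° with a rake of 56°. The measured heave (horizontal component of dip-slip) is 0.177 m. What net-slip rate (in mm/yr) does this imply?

2.80 mm/yr

dip-slip = heave / cos(dip) = 0.177 / cos(75.6°) = 0.7117 m
net slip = dip-slip / sin(rake) = 0.7117 / sin(56°) = 0.8585 m
rate = 0.8585 m / 307 years = 0.00280 m/yr = 2.80 mm/yr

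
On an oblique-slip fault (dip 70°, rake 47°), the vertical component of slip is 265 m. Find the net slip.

386 m

dip-slip = throw / sin(dip) = 265 / sin(70°) = 282 m
net slip = dip-slip / sin(rake) = 282 / sin(47°) = 386 m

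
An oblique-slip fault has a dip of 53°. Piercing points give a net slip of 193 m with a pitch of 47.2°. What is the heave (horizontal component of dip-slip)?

dip-slip = net slip × sin(rake) = 193 m × sin(47.2°) = 141.6 m
heave = dip-slip × cos(dip) = 141.6 × cos(53°) = 85.2 m

85.2 m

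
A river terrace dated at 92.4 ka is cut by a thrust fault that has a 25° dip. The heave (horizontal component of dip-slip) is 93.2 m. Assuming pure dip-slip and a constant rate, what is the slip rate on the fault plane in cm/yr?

dip-slip = heave / cos(dip) = 93.2 m / cos(25°) = 102.8 m
rate = 102.8 m / 92.4 ka = 0.00111 m/yr = 0.111 cm/yr

0.111 cm/yr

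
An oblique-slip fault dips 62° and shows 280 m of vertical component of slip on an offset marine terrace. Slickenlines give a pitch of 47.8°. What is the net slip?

428 m

dip-slip = throw / sin(dip) = 280 / sin(62°) = 317.1 m
net slip = dip-slip / sin(rake) = 317.1 / sin(47.8°) = 428 m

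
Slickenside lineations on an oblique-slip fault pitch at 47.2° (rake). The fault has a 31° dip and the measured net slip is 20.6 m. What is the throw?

7.78 m

dip-slip = net slip × sin(rake) = 20.6 m × sin(47.2°) = 15.11 m
throw = dip-slip × sin(dip) = 15.11 × sin(31°) = 7.78 m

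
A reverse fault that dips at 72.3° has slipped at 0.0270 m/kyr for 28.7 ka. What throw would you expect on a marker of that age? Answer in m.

dip-slip = rate × time = 0.0270 m/kyr × 28.7 ka = 0.7749 m
throw = dip-slip × sin(dip) = 0.7749 × sin(72.3°) = 0.738 m

0.738 m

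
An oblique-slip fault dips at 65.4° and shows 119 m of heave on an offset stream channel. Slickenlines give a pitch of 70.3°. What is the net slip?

304 m

dip-slip = heave / cos(dip) = 119 / cos(65.4°) = 285.9 m
net slip = dip-slip / sin(rake) = 285.9 / sin(70.3°) = 304 m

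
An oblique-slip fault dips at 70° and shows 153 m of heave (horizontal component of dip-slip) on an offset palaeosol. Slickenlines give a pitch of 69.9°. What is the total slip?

dip-slip = heave / cos(dip) = 153 / cos(70°) = 447.3 m
net slip = dip-slip / sin(rake) = 447.3 / sin(69.9°) = 476 m

476 m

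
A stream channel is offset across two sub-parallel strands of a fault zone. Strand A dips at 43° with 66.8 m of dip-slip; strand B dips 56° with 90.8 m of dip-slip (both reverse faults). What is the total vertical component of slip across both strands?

throw_A = 66.8 × sin(43°) = 45.56 m
throw_B = 90.8 × sin(56°) = 75.28 m
total = 45.56 + 75.28 = 121 m

121 m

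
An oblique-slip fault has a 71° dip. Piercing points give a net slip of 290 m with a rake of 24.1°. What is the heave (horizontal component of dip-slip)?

38.6 m

dip-slip = net slip × sin(rake) = 290 m × sin(24.1°) = 118.4 m
heave = dip-slip × cos(dip) = 118.4 × cos(71°) = 38.6 m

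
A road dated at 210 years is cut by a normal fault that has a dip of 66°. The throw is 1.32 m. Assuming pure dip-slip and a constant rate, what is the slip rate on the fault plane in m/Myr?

dip-slip = throw / sin(dip) = 1.32 m / sin(66°) = 1.445 m
rate = 1.445 m / 210 years = 0.00688 m/yr = 6880 m/Myr

6880 m/Myr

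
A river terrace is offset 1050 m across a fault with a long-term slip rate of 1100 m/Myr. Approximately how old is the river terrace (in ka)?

age = offset / rate = 1050 m / (1100 m/Myr) = 955000 yr = 955 ka

955 ka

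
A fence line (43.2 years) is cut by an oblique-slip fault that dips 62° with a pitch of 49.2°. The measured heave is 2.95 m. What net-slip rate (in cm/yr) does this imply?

dip-slip = heave / cos(dip) = 2.95 / cos(62°) = 6.284 m
net slip = dip-slip / sin(rake) = 6.284 / sin(49.2°) = 8.301 m
rate = 8.301 m / 43.2 years = 0.192 m/yr = 19.2 cm/yr

19.2 cm/yr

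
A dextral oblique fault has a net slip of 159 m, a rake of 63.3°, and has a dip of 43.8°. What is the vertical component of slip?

dip-slip = net slip × sin(rake) = 159 m × sin(63.3°) = 142 m
throw = dip-slip × sin(dip) = 142 × sin(43.8°) = 98.3 m

98.3 m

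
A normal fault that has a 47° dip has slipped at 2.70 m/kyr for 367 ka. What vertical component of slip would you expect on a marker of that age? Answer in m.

dip-slip = rate × time = 2.70 m/kyr × 367 ka = 990.9 m
throw = dip-slip × sin(dip) = 990.9 × sin(47°) = 725 m

725 m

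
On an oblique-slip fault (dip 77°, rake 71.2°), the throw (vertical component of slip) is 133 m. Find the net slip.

144 m

dip-slip = throw / sin(dip) = 133 / sin(77°) = 136.5 m
net slip = dip-slip / sin(rake) = 136.5 / sin(71.2°) = 144 m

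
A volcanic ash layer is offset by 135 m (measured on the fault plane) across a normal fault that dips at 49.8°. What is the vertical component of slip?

throw = dip-slip × sin(dip) = 135 m × sin(49.8°) = 103 m

103 m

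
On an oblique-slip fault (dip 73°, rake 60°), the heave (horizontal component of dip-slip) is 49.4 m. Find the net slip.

dip-slip = heave / cos(dip) = 49.4 / cos(73°) = 169 m
net slip = dip-slip / sin(rake) = 169 / sin(60°) = 195 m

195 m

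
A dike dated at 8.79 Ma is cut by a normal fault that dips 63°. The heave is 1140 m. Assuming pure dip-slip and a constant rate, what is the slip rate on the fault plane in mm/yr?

dip-slip = heave / cos(dip) = 1140 m / cos(63°) = 2511 m
rate = 2511 m / 8.79 Ma = 0.000286 m/yr = 0.286 mm/yr

0.286 mm/yr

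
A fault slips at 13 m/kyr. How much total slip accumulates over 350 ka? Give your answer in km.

slip = rate × time = 13 m/kyr × 350 ka = 4550 m = 4.55 km

4.55 km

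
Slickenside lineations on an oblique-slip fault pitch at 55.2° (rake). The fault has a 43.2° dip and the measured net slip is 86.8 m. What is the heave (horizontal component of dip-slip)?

dip-slip = net slip × sin(rake) = 86.8 m × sin(55.2°) = 71.28 m
heave = dip-slip × cos(dip) = 71.28 × cos(43.2°) = 52 m

52 m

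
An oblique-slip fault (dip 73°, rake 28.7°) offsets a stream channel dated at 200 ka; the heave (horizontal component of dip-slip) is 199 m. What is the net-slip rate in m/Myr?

7090 m/Myr

dip-slip = heave / cos(dip) = 199 / cos(73°) = 680.6 m
net slip = dip-slip / sin(rake) = 680.6 / sin(28.7°) = 1417 m
rate = 1417 m / 200 ka = 0.00709 m/yr = 7090 m/Myr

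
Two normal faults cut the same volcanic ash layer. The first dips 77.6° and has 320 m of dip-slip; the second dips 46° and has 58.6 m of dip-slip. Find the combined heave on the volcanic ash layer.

heave_A = 320 × cos(77.6°) = 68.72 m
heave_B = 58.6 × cos(46°) = 40.71 m
total = 68.72 + 40.71 = 109 m

109 m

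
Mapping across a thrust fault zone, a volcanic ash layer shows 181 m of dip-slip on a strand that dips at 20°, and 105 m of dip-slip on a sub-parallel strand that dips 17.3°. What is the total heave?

heave_A = 181 × cos(20°) = 170.1 m
heave_B = 105 × cos(17.3°) = 100.2 m
total = 170.1 + 100.2 = 270 m

270 m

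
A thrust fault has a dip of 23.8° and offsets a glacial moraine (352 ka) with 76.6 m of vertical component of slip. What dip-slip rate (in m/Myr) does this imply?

dip-slip = throw / sin(dip) = 76.6 m / sin(23.8°) = 189.8 m
rate = 189.8 m / 352 ka = 0.000539 m/yr = 539 m/Myr

539 m/Myr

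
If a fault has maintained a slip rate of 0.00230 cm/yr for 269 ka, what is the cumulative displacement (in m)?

6.19 m

slip = rate × time = 0.00230 cm/yr × 269 ka = 6.19 m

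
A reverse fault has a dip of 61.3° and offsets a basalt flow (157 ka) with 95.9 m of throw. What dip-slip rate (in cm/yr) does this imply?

0.0696 cm/yr

dip-slip = throw / sin(dip) = 95.9 m / sin(61.3°) = 109.3 m
rate = 109.3 m / 157 ka = 0.000696 m/yr = 0.0696 cm/yr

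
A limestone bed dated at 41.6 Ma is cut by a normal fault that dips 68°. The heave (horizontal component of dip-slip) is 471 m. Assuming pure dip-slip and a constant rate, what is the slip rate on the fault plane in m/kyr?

0.0302 m/kyr

dip-slip = heave / cos(dip) = 471 m / cos(68°) = 1257 m
rate = 1257 m / 41.6 Ma = 0.0000302 m/yr = 0.0302 m/kyr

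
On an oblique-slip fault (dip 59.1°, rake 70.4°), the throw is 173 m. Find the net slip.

214 m

dip-slip = throw / sin(dip) = 173 / sin(59.1°) = 201.6 m
net slip = dip-slip / sin(rake) = 201.6 / sin(70.4°) = 214 m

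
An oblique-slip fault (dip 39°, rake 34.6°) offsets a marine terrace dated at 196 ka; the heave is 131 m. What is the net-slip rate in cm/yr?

0.151 cm/yr

dip-slip = heave / cos(dip) = 131 / cos(39°) = 168.6 m
net slip = dip-slip / sin(rake) = 168.6 / sin(34.6°) = 296.9 m
rate = 296.9 m / 196 ka = 0.00151 m/yr = 0.151 cm/yr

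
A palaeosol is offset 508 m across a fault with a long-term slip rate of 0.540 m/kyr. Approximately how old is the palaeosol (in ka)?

941 ka

age = offset / rate = 508 m / (0.540 m/kyr) = 941000 yr = 941 ka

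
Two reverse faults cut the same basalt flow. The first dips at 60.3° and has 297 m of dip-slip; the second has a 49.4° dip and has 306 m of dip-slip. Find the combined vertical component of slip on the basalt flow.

throw_A = 297 × sin(60.3°) = 258 m
throw_B = 306 × sin(49.4°) = 232.3 m
total = 258 + 232.3 = 490 m

490 m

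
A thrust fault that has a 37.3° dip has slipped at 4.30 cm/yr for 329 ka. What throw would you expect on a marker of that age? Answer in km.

8.57 km

dip-slip = rate × time = 4.30 cm/yr × 329 ka = 14150 m
throw = dip-slip × sin(dip) = 14150 × sin(37.3°) = 8570 m = 8.57 km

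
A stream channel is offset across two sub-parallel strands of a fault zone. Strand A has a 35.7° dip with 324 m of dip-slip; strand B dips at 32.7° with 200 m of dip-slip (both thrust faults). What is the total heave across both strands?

431 m

heave_A = 324 × cos(35.7°) = 263.1 m
heave_B = 200 × cos(32.7°) = 168.3 m
total = 263.1 + 168.3 = 431 m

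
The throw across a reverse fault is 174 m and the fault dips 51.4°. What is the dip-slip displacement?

223 m

dip-slip = throw / sin(dip) = 174 / sin(51.4°) = 223 m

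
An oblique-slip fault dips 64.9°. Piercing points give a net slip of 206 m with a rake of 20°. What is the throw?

dip-slip = net slip × sin(rake) = 206 m × sin(20°) = 70.46 m
throw = dip-slip × sin(dip) = 70.46 × sin(64.9°) = 63.8 m

63.8 m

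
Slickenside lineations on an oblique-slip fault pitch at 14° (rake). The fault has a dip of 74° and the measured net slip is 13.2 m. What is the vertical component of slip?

3.07 m

dip-slip = net slip × sin(rake) = 13.2 m × sin(14°) = 3.193 m
throw = dip-slip × sin(dip) = 3.193 × sin(74°) = 3.07 m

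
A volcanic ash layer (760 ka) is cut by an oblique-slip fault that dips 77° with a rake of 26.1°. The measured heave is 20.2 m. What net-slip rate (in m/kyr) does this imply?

dip-slip = heave / cos(dip) = 20.2 / cos(77°) = 89.80 m
net slip = dip-slip / sin(rake) = 89.80 / sin(26.1°) = 204.1 m
rate = 204.1 m / 760 ka = 0.000269 m/yr = 0.269 m/kyr

0.269 m/kyr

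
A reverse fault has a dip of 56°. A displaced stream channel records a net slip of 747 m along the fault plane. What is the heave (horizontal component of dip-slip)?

heave = dip-slip × cos(dip) = 747 m × cos(56°) = 418 m

418 m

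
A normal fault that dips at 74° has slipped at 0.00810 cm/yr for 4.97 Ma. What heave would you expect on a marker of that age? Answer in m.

111 m

dip-slip = rate × time = 0.00810 cm/yr × 4.97 Ma = 402.6 m
heave = dip-slip × cos(dip) = 402.6 × cos(74°) = 111 m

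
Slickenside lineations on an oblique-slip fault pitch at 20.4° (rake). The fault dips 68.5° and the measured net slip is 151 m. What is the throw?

49 m

dip-slip = net slip × sin(rake) = 151 m × sin(20.4°) = 52.63 m
throw = dip-slip × sin(dip) = 52.63 × sin(68.5°) = 49 m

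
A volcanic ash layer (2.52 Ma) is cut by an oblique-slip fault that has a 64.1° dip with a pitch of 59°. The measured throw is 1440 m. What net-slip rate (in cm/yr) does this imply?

0.0741 cm/yr

dip-slip = throw / sin(dip) = 1440 / sin(64.1°) = 1601 m
net slip = dip-slip / sin(rake) = 1601 / sin(59°) = 1868 m
rate = 1868 m / 2.52 Ma = 0.000741 m/yr = 0.0741 cm/yr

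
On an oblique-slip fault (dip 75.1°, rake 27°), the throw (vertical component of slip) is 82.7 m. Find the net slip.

dip-slip = throw / sin(dip) = 82.7 / sin(75.1°) = 85.58 m
net slip = dip-slip / sin(rake) = 85.58 / sin(27°) = 189 m

189 m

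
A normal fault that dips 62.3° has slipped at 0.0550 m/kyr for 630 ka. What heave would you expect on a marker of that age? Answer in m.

16.1 m

dip-slip = rate × time = 0.0550 m/kyr × 630 ka = 34.65 m
heave = dip-slip × cos(dip) = 34.65 × cos(62.3°) = 16.1 m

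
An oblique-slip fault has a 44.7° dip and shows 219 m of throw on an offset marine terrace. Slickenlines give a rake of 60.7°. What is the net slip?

dip-slip = throw / sin(dip) = 219 / sin(44.7°) = 311.3 m
net slip = dip-slip / sin(rake) = 311.3 / sin(60.7°) = 357 m

357 m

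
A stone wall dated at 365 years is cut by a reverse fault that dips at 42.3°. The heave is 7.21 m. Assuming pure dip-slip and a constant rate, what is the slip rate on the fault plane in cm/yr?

dip-slip = heave / cos(dip) = 7.21 m / cos(42.3°) = 9.748 m
rate = 9.748 m / 365 years = 0.0267 m/yr = 2.67 cm/yr

2.67 cm/yr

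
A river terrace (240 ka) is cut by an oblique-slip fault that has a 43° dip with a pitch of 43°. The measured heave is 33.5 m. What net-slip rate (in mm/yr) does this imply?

0.280 mm/yr

dip-slip = heave / cos(dip) = 33.5 / cos(43°) = 45.81 m
net slip = dip-slip / sin(rake) = 45.81 / sin(43°) = 67.16 m
rate = 67.16 m / 240 ka = 0.000280 m/yr = 0.280 mm/yr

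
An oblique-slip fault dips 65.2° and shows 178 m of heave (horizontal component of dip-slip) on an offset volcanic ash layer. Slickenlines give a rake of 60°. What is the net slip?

490 m

dip-slip = heave / cos(dip) = 178 / cos(65.2°) = 424.4 m
net slip = dip-slip / sin(rake) = 424.4 / sin(60°) = 490 m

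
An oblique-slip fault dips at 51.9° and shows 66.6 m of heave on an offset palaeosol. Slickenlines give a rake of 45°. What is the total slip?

dip-slip = heave / cos(dip) = 66.6 / cos(51.9°) = 107.9 m
net slip = dip-slip / sin(rake) = 107.9 / sin(45°) = 153 m

153 m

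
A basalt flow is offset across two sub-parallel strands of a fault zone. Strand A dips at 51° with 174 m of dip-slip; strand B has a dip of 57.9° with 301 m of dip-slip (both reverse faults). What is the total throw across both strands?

throw_A = 174 × sin(51°) = 135.2 m
throw_B = 301 × sin(57.9°) = 255 m
total = 135.2 + 255 = 390 m

390 m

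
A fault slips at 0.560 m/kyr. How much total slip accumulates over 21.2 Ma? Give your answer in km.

slip = rate × time = 0.560 m/kyr × 21.2 Ma = 11900 m = 11.9 km

11.9 km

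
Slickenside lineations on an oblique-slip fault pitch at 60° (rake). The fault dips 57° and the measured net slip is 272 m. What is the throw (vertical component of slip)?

dip-slip = net slip × sin(rake) = 272 m × sin(60°) = 235.6 m
throw = dip-slip × sin(dip) = 235.6 × sin(57°) = 198 m

198 m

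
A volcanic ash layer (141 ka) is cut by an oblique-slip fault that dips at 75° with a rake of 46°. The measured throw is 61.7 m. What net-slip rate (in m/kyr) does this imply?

dip-slip = throw / sin(dip) = 61.7 / sin(75°) = 63.88 m
net slip = dip-slip / sin(rake) = 63.88 / sin(46°) = 88.80 m
rate = 88.80 m / 141 ka = 0.000630 m/yr = 0.630 m/kyr

0.630 m/kyr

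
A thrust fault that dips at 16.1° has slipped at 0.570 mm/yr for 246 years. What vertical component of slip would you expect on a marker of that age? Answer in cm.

dip-slip = rate × time = 0.570 mm/yr × 246 years = 0.1402 m
throw = dip-slip × sin(dip) = 0.1402 × sin(16.1°) = 0.0389 m = 3.89 cm

3.89 cm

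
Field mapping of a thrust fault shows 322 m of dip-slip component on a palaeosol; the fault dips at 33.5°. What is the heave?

269 m

heave = dip-slip × cos(dip) = 322 m × cos(33.5°) = 269 m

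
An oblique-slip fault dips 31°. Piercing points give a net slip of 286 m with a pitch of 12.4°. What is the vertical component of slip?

dip-slip = net slip × sin(rake) = 286 m × sin(12.4°) = 61.41 m
throw = dip-slip × sin(dip) = 61.41 × sin(31°) = 31.6 m

31.6 m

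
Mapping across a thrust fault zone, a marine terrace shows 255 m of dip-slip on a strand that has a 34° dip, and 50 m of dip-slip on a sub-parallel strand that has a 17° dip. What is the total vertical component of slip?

throw_A = 255 × sin(34°) = 142.6 m
throw_B = 50 × sin(17°) = 14.62 m
total = 142.6 + 14.62 = 157 m

157 m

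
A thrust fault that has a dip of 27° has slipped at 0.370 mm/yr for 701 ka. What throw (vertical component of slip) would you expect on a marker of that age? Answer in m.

118 m

dip-slip = rate × time = 0.370 mm/yr × 701 ka = 259.4 m
throw = dip-slip × sin(dip) = 259.4 × sin(27°) = 118 m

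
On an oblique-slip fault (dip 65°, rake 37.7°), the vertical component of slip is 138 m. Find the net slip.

dip-slip = throw / sin(dip) = 138 / sin(65°) = 152.3 m
net slip = dip-slip / sin(rake) = 152.3 / sin(37.7°) = 249 m

249 m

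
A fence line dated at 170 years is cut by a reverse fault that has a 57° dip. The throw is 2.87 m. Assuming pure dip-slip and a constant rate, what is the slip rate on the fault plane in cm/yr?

dip-slip = throw / sin(dip) = 2.87 m / sin(57°) = 3.422 m
rate = 3.422 m / 170 years = 0.0201 m/yr = 2.01 cm/yr

2.01 cm/yr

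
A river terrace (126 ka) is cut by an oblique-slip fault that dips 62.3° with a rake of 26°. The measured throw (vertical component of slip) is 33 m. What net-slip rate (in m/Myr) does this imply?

dip-slip = throw / sin(dip) = 33 / sin(62.3°) = 37.27 m
net slip = dip-slip / sin(rake) = 37.27 / sin(26°) = 85.02 m
rate = 85.02 m / 126 ka = 0.000675 m/yr = 675 m/Myr

675 m/Myr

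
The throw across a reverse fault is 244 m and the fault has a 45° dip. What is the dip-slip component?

345 m

dip-slip = throw / sin(dip) = 244 / sin(45°) = 345 m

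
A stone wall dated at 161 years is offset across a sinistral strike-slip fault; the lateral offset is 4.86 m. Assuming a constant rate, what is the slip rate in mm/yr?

rate = 4.86 m / 161 years = 0.0302 m/yr = 30.2 mm/yr

30.2 mm/yr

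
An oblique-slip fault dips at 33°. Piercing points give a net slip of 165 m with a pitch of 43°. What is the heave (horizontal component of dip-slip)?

dip-slip = net slip × sin(rake) = 165 m × sin(43°) = 112.5 m
heave = dip-slip × cos(dip) = 112.5 × cos(33°) = 94.4 m

94.4 m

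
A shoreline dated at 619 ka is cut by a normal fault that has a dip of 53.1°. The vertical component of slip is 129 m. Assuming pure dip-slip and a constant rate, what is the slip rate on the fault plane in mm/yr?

0.261 mm/yr

dip-slip = throw / sin(dip) = 129 m / sin(53.1°) = 161.3 m
rate = 161.3 m / 619 ka = 0.000261 m/yr = 0.261 mm/yr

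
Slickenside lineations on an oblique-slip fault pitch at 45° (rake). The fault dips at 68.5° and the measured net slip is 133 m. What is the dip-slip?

dip-slip = net slip × sin(rake) = 133 m × sin(45°) = 94 m

94 m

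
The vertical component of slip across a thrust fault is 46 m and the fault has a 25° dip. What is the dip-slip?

109 m

dip-slip = throw / sin(dip) = 46 / sin(25°) = 109 m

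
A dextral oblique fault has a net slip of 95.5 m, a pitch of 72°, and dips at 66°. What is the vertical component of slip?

dip-slip = net slip × sin(rake) = 95.5 m × sin(72°) = 90.83 m
throw = dip-slip × sin(dip) = 90.83 × sin(66°) = 83 m

83 m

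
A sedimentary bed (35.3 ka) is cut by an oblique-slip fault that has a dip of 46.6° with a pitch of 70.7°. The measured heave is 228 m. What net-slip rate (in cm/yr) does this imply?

dip-slip = heave / cos(dip) = 228 / cos(46.6°) = 331.8 m
net slip = dip-slip / sin(rake) = 331.8 / sin(70.7°) = 351.6 m
rate = 351.6 m / 35.3 ka = 0.00996 m/yr = 0.996 cm/yr

0.996 cm/yr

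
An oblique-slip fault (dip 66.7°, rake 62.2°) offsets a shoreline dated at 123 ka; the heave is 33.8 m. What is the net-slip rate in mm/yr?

dip-slip = heave / cos(dip) = 33.8 / cos(66.7°) = 85.45 m
net slip = dip-slip / sin(rake) = 85.45 / sin(62.2°) = 96.60 m
rate = 96.60 m / 123 ka = 0.000785 m/yr = 0.785 mm/yr

0.785 mm/yr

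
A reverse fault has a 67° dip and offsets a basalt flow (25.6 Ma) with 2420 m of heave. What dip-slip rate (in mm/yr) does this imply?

0.242 mm/yr

dip-slip = heave / cos(dip) = 2420 m / cos(67°) = 6194 m
rate = 6194 m / 25.6 Ma = 0.000242 m/yr = 0.242 mm/yr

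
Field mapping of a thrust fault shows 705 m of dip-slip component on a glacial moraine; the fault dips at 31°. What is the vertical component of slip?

363 m

throw = dip-slip × sin(dip) = 705 m × sin(31°) = 363 m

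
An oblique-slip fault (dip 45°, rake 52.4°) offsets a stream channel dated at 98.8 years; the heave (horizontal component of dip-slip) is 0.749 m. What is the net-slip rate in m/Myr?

13500 m/Myr

dip-slip = heave / cos(dip) = 0.749 / cos(45°) = 1.059 m
net slip = dip-slip / sin(rake) = 1.059 / sin(52.4°) = 1.337 m
rate = 1.337 m / 98.8 years = 0.0135 m/yr = 13500 m/Myr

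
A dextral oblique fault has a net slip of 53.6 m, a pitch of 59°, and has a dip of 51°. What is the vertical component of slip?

35.7 m

dip-slip = net slip × sin(rake) = 53.6 m × sin(59°) = 45.94 m
throw = dip-slip × sin(dip) = 45.94 × sin(51°) = 35.7 m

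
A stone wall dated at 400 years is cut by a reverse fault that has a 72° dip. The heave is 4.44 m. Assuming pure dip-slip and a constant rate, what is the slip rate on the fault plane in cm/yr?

dip-slip = heave / cos(dip) = 4.44 m / cos(72°) = 14.37 m
rate = 14.37 m / 400 years = 0.0359 m/yr = 3.59 cm/yr

3.59 cm/yr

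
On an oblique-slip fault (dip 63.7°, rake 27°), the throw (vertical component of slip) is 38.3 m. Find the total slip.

94.1 m

dip-slip = throw / sin(dip) = 38.3 / sin(63.7°) = 42.72 m
net slip = dip-slip / sin(rake) = 42.72 / sin(27°) = 94.1 m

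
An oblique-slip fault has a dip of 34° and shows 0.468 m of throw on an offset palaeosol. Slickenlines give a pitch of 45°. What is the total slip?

1.18 m

dip-slip = throw / sin(dip) = 0.468 / sin(34°) = 0.8369 m
net slip = dip-slip / sin(rake) = 0.8369 / sin(45°) = 1.18 m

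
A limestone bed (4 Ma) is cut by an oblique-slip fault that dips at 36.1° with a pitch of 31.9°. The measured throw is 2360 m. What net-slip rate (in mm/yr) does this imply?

1.89 mm/yr

dip-slip = throw / sin(dip) = 2360 / sin(36.1°) = 4005 m
net slip = dip-slip / sin(rake) = 4005 / sin(31.9°) = 7580 m
rate = 7580 m / 4 Ma = 0.00189 m/yr = 1.89 mm/yr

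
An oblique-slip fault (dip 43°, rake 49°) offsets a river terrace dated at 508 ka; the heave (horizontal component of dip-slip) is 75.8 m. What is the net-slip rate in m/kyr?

0.270 m/kyr

dip-slip = heave / cos(dip) = 75.8 / cos(43°) = 103.6 m
net slip = dip-slip / sin(rake) = 103.6 / sin(49°) = 137.3 m
rate = 137.3 m / 508 ka = 0.000270 m/yr = 0.270 m/kyr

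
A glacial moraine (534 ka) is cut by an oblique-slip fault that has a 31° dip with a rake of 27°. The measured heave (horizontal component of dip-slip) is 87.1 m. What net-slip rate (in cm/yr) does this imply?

dip-slip = heave / cos(dip) = 87.1 / cos(31°) = 101.6 m
net slip = dip-slip / sin(rake) = 101.6 / sin(27°) = 223.8 m
rate = 223.8 m / 534 ka = 0.000419 m/yr = 0.0419 cm/yr

0.0419 cm/yr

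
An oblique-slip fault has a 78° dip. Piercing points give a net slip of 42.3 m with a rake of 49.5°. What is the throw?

31.5 m

dip-slip = net slip × sin(rake) = 42.3 m × sin(49.5°) = 32.17 m
throw = dip-slip × sin(dip) = 32.17 × sin(78°) = 31.5 m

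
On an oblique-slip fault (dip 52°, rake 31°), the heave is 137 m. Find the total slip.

432 m

dip-slip = heave / cos(dip) = 137 / cos(52°) = 222.5 m
net slip = dip-slip / sin(rake) = 222.5 / sin(31°) = 432 m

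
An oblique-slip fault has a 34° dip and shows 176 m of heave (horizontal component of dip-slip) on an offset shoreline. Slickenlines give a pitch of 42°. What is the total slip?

dip-slip = heave / cos(dip) = 176 / cos(34°) = 212.3 m
net slip = dip-slip / sin(rake) = 212.3 / sin(42°) = 317 m

317 m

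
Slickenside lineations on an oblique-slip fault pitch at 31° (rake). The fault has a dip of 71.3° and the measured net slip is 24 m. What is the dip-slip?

dip-slip = net slip × sin(rake) = 24 m × sin(31°) = 12.4 m

12.4 m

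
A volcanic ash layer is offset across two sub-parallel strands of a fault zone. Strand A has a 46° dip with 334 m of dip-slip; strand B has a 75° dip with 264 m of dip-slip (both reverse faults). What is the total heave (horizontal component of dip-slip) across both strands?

300 m

heave_A = 334 × cos(46°) = 232 m
heave_B = 264 × cos(75°) = 68.33 m
total = 232 + 68.33 = 300 m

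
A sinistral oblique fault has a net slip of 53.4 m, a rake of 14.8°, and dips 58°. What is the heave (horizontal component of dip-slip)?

7.23 m

dip-slip = net slip × sin(rake) = 53.4 m × sin(14.8°) = 13.64 m
heave = dip-slip × cos(dip) = 13.64 × cos(58°) = 7.23 m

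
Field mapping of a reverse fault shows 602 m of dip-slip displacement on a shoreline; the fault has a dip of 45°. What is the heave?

426 m

heave = dip-slip × cos(dip) = 602 m × cos(45°) = 426 m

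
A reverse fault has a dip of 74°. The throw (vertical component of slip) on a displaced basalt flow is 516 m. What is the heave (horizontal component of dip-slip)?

heave = throw / tan(dip) = 516 / tan(74°) = 148 m

148 m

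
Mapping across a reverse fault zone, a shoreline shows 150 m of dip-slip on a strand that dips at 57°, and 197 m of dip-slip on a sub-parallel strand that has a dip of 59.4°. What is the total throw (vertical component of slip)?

throw_A = 150 × sin(57°) = 125.8 m
throw_B = 197 × sin(59.4°) = 169.6 m
total = 125.8 + 169.6 = 295 m

295 m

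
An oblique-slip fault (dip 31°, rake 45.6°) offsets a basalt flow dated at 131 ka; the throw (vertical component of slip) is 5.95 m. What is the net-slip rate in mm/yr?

0.123 mm/yr

dip-slip = throw / sin(dip) = 5.95 / sin(31°) = 11.55 m
net slip = dip-slip / sin(rake) = 11.55 / sin(45.6°) = 16.17 m
rate = 16.17 m / 131 ka = 0.000123 m/yr = 0.123 mm/yr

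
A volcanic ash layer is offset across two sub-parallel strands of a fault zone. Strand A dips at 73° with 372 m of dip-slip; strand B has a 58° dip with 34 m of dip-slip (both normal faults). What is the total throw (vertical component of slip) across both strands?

throw_A = 372 × sin(73°) = 355.7 m
throw_B = 34 × sin(58°) = 28.83 m
total = 355.7 + 28.83 = 385 m

385 m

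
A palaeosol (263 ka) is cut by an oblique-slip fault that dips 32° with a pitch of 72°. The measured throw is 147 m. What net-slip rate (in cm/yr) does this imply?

0.111 cm/yr

dip-slip = throw / sin(dip) = 147 / sin(32°) = 277.4 m
net slip = dip-slip / sin(rake) = 277.4 / sin(72°) = 291.7 m
rate = 291.7 m / 263 ka = 0.00111 m/yr = 0.111 cm/yr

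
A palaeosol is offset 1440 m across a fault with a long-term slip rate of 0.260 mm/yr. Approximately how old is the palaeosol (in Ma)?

5.54 Ma

age = offset / rate = 1440 m / (0.260 mm/yr) = 5.54e+06 yr = 5.54 Ma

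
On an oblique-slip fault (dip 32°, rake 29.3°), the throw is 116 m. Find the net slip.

dip-slip = throw / sin(dip) = 116 / sin(32°) = 218.9 m
net slip = dip-slip / sin(rake) = 218.9 / sin(29.3°) = 447 m

447 m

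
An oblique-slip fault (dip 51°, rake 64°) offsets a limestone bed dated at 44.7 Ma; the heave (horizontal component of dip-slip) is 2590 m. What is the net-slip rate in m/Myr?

102 m/Myr

dip-slip = heave / cos(dip) = 2590 / cos(51°) = 4116 m
net slip = dip-slip / sin(rake) = 4116 / sin(64°) = 4579 m
rate = 4579 m / 44.7 Ma = 0.000102 m/yr = 102 m/Myr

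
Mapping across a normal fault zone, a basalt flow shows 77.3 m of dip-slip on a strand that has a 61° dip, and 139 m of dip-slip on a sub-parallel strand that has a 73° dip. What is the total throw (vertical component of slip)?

201 m

throw_A = 77.3 × sin(61°) = 67.61 m
throw_B = 139 × sin(73°) = 132.9 m
total = 67.61 + 132.9 = 201 m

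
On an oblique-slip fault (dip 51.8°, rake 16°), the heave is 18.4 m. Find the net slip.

108 m

dip-slip = heave / cos(dip) = 18.4 / cos(51.8°) = 29.75 m
net slip = dip-slip / sin(rake) = 29.75 / sin(16°) = 108 m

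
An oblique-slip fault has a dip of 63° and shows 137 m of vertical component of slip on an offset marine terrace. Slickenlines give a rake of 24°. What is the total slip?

378 m

dip-slip = throw / sin(dip) = 137 / sin(63°) = 153.8 m
net slip = dip-slip / sin(rake) = 153.8 / sin(24°) = 378 m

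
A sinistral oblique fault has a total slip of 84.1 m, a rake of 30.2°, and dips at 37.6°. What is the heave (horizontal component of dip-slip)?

dip-slip = net slip × sin(rake) = 84.1 m × sin(30.2°) = 42.30 m
heave = dip-slip × cos(dip) = 42.30 × cos(37.6°) = 33.5 m

33.5 m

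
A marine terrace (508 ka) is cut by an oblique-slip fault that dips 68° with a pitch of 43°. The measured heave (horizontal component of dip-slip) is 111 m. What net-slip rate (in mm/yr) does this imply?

0.855 mm/yr

dip-slip = heave / cos(dip) = 111 / cos(68°) = 296.3 m
net slip = dip-slip / sin(rake) = 296.3 / sin(43°) = 434.5 m
rate = 434.5 m / 508 ka = 0.000855 m/yr = 0.855 mm/yr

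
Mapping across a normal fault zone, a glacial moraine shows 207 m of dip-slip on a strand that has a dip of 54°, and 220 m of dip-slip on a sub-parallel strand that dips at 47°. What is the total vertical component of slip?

328 m

throw_A = 207 × sin(54°) = 167.5 m
throw_B = 220 × sin(47°) = 160.9 m
total = 167.5 + 160.9 = 328 m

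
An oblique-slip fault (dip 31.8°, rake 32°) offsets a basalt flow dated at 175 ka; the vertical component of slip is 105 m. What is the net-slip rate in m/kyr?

2.15 m/kyr

dip-slip = throw / sin(dip) = 105 / sin(31.8°) = 199.3 m
net slip = dip-slip / sin(rake) = 199.3 / sin(32°) = 376 m
rate = 376 m / 175 ka = 0.00215 m/yr = 2.15 m/kyr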